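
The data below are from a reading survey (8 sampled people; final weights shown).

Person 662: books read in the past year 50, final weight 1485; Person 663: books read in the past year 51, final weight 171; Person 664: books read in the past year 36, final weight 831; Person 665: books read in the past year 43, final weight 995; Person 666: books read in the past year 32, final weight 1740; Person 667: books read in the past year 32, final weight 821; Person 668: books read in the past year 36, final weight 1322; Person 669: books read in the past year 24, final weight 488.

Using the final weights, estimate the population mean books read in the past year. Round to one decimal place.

37.8

Weighted sum = 50×1485 + 51×171 + 36×831 + 43×995 + 32×1740 + 32×821 + 36×1322 + 24×488
  = 74250 + 8721 + 29916 + 42785 + 55680 + 26272 + 47592 + 11712 = 296928
Sum of weights = 1485 + 171 + 831 + 995 + 1740 + 821 + 1322 + 488 = 7853
Weighted mean = 296928 / 7853 = 37.810773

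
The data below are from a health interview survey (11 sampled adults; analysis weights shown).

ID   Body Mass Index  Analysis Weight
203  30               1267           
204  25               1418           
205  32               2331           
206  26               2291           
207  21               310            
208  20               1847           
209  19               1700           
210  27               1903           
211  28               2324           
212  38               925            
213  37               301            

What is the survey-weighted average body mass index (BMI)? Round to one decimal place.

Weighted sum = 30×1267 + 25×1418 + 32×2331 + 26×2291 + 21×310 + 20×1847 + 19×1700 + 27×1903 + 28×2324 + 38×925 + 37×301
  = 38010 + 35450 + 74592 + 59566 + 6510 + 36940 + 32300 + 51381 + 65072 + 35150 + 11137 = 446108
Sum of weights = 1267 + 1418 + 2331 + 2291 + 310 + 1847 + 1700 + 1903 + 2324 + 925 + 301 = 16617
Weighted mean = 446108 / 16617 = 26.846483

26.8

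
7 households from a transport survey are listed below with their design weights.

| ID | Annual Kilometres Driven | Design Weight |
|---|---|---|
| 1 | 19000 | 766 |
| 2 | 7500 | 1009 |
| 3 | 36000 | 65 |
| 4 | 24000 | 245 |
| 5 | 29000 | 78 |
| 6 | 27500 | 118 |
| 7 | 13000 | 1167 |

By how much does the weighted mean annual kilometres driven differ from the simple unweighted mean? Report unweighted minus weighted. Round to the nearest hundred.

7500

Unweighted sum = 19000 + 7500 + 36000 + 24000 + 29000 + 27500 + 13000 = 156000
Unweighted mean = 156000 / 7 = 22285.714
Weighted sum = 19000×766 + 7500×1009 + 36000×65 + 24000×245 + 29000×78 + 27500×118 + 13000×1167
  = 14554000 + 7567500 + 2340000 + 5880000 + 2262000 + 3245000 + 15171000 = 51019500
Sum of weights = 766 + 1009 + 65 + 245 + 78 + 118 + 1167 = 3448
Weighted mean = 51019500 / 3448 = 14796.839
Difference (unweighted minus weighted) = 7488.8755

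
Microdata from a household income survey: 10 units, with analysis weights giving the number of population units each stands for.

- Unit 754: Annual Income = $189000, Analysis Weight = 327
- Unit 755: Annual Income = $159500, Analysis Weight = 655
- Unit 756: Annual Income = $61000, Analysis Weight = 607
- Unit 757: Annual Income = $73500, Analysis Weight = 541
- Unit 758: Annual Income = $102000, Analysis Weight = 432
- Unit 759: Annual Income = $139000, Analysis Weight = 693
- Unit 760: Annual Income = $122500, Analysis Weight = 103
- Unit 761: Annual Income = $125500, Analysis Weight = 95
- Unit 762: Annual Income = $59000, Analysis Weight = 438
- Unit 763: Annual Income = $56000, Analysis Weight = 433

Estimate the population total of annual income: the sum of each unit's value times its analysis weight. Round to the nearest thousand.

Weighted total = 189000×327 + 159500×655 + 61000×607 + 73500×541 + 102000×432 + 139000×693 + 122500×103 + 125500×95 + 59000×438 + 56000×433
  = 458087000

458087000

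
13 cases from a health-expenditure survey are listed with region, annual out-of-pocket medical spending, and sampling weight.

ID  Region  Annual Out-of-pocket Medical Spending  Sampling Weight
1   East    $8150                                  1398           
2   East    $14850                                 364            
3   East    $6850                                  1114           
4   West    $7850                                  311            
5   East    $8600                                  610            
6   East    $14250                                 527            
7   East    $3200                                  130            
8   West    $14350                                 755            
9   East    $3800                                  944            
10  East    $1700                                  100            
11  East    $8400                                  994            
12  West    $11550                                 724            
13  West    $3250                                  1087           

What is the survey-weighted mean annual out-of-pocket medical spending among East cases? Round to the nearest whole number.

East rows: 1, 2, 3, 5, 6, 7, 9, 10, 11
Weighted sum = 8150×1398 + 14850×364 + 6850×1114 + 8600×610 + 14250×527 + 3200×130 + 3800×944 + 1700×100 + 8400×994
  = 11393700 + 5405400 + 7630900 + 5246000 + 7509750 + 416000 + 3587200 + 170000 + 8349600 = 49708550
Sum of weights = 1398 + 364 + 1114 + 610 + 527 + 130 + 944 + 100 + 994 = 6181
Weighted mean = 49708550 / 6181 = 8042.1534

8042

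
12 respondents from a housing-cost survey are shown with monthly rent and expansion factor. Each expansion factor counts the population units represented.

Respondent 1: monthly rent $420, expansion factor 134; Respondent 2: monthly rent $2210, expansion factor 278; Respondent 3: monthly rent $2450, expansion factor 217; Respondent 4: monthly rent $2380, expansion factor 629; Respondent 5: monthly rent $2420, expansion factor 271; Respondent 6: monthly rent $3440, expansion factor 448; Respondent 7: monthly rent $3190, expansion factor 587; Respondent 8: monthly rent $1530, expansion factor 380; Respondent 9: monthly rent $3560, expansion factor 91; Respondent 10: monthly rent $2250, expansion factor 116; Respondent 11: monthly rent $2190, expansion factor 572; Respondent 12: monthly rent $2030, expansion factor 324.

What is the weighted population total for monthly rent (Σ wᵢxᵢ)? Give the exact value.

9845560

Weighted total = 420×134 + 2210×278 + 2450×217 + 2380×629 + 2420×271 + 3440×448 + 3190×587 + 1530×380 + 3560×91 + 2250×116 + 2190×572 + 2030×324
  = 56280 + 614380 + 531650 + 1497020 + 655820 + 1541120 + 1872530 + 581400 + 323960 + 261000 + 1252680 + 657720 = 9845560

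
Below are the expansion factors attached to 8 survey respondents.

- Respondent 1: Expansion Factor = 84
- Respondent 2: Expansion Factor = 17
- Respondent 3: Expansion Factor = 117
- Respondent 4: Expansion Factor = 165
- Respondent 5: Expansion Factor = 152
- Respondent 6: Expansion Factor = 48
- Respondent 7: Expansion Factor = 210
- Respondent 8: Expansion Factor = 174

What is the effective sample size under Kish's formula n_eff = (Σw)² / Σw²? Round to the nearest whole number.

Σ wᵢ = 84 + 17 + 117 + 165 + 152 + 48 + 210 + 174 = 967
Σ wᵢ² = 7056 + 289 + 13689 + 27225 + 23104 + 2304 + 44100 + 30276 = 148043
n_eff = 967² / 148043 = 935089 / 148043 = 6.3163338

6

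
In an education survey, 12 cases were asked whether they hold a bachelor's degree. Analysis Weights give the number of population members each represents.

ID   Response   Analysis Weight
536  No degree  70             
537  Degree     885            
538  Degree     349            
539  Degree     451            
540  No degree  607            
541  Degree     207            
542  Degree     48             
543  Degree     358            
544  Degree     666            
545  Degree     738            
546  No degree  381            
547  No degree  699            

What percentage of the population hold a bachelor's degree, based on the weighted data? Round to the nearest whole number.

68

Sum of weights for 'Degree' = 885 + 349 + 451 + 207 + 48 + 358 + 666 + 738 = 3702
Total weight = 70 + 885 + 349 + 451 + 607 + 207 + 48 + 358 + 666 + 738 + 381 + 699 = 5459
Weighted proportion = 3702 / 5459 = 0.67814618 → 67.814618%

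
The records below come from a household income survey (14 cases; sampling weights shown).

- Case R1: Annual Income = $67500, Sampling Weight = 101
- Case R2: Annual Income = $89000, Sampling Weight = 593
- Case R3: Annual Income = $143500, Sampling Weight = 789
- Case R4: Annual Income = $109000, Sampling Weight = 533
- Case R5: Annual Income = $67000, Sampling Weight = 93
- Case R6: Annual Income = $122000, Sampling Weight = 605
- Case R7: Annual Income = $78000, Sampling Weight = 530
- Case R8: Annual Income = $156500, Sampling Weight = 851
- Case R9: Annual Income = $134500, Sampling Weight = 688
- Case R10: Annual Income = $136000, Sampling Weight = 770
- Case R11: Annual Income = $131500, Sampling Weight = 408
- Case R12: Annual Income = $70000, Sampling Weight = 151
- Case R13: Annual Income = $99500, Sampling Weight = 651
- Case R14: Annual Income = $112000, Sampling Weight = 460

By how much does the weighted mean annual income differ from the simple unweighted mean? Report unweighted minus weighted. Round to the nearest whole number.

Unweighted sum = 1516000
Unweighted mean = 1516000 / 14 = 108285.71
Weighted sum = 863248000
Sum of weights = 7223
Weighted mean = 863248000 / 7223 = 119513.78
Difference (unweighted minus weighted) = -11228.061

-11228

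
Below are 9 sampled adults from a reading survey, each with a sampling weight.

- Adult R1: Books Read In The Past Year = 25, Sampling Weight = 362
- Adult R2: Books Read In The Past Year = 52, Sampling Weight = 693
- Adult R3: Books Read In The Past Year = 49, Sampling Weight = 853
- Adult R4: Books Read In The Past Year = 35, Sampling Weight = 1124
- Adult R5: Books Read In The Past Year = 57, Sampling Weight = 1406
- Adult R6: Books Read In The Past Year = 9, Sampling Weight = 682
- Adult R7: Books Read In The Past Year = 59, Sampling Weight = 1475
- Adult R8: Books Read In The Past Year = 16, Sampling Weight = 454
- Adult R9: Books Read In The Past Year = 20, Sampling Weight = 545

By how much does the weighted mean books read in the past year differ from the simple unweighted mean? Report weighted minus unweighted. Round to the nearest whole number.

Unweighted sum = 25 + 52 + 49 + 35 + 57 + 9 + 59 + 16 + 20 = 322
Unweighted mean = 322 / 9 = 35.777778
Weighted sum = 25×362 + 52×693 + 49×853 + 35×1124 + 57×1406 + 9×682 + 59×1475 + 16×454 + 20×545
  = 9050 + 36036 + 41797 + 39340 + 80142 + 6138 + 87025 + 7264 + 10900 = 317692
Sum of weights = 362 + 693 + 853 + 1124 + 1406 + 682 + 1475 + 454 + 545 = 7594
Weighted mean = 317692 / 7594 = 41.834606
Difference (weighted minus unweighted) = 6.0568285

6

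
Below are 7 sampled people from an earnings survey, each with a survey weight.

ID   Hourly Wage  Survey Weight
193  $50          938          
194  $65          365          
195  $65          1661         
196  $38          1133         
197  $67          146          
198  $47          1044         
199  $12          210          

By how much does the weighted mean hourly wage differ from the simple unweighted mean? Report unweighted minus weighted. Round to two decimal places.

Unweighted sum = 50 + 65 + 65 + 38 + 67 + 47 + 12 = 344
Unweighted mean = 344 / 7 = 49.142857
Weighted sum = 50×938 + 65×365 + 65×1661 + 38×1133 + 67×146 + 47×1044 + 12×210
  = 46900 + 23725 + 107965 + 43054 + 9782 + 49068 + 2520 = 283014
Sum of weights = 938 + 365 + 1661 + 1133 + 146 + 1044 + 210 = 5497
Weighted mean = 283014 / 5497 = 51.485174
Difference (unweighted minus weighted) = -2.3423166

-2.34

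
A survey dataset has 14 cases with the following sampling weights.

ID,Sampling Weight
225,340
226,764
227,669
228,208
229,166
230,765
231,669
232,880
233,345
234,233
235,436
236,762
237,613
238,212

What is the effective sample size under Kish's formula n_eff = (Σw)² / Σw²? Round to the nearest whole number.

Σ wᵢ = 7062
Σ wᵢ² = 4389630
n_eff = 7062² / 4389630 = 49871844 / 4389630 = 11.361286

11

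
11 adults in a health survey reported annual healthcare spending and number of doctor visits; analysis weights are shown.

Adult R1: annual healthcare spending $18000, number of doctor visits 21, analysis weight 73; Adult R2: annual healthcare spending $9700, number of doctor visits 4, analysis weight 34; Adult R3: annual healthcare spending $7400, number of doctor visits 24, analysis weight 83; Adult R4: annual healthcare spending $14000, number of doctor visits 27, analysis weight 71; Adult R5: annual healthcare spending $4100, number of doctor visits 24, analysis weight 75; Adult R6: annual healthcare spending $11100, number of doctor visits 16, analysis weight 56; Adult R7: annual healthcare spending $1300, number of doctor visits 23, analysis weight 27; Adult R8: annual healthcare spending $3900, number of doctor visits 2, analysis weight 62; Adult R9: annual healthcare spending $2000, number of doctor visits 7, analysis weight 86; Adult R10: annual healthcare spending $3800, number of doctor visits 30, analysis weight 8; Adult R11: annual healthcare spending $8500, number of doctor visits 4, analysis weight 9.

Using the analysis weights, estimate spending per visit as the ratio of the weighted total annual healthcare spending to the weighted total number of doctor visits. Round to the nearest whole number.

479

Σ wᵢ·y = 18000×73 + 9700×34 + 7400×83 + 14000×71 + 4100×75 + 11100×56 + 1300×27 + 3900×62 + 2000×86 + 3800×8 + 8500×9
  = 4736900
Σ wᵢ·x = 21×73 + 4×34 + 24×83 + 27×71 + 24×75 + 16×56 + 23×27 + 2×62 + 7×86 + 30×8 + 4×9
  = 1533 + 136 + 1992 + 1917 + 1800 + 896 + 621 + 124 + 602 + 240 + 36 = 9897
Ratio = 4736900 / 9897 = 478.61978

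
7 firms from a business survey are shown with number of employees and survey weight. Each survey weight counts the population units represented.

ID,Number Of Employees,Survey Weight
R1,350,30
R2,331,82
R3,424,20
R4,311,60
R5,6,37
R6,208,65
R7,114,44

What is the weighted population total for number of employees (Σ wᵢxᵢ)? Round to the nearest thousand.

84000

Weighted total = 350×30 + 331×82 + 424×20 + 311×60 + 6×37 + 208×65 + 114×44
  = 10500 + 27142 + 8480 + 18660 + 222 + 13520 + 5016 = 83540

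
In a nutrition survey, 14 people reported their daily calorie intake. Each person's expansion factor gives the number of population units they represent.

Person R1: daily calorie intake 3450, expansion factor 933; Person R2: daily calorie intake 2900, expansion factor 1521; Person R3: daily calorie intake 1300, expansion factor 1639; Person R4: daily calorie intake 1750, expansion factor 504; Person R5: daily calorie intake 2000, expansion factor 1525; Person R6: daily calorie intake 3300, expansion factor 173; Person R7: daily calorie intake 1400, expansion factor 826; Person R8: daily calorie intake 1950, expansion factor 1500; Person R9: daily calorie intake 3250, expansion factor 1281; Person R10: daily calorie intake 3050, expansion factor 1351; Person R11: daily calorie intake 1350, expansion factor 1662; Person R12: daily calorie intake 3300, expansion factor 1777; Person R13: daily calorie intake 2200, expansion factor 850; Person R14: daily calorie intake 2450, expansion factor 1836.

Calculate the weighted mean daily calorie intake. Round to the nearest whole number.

2365

Weighted sum = 41104550
Sum of weights = 17378
Weighted mean = 41104550 / 17378 = 2365.3211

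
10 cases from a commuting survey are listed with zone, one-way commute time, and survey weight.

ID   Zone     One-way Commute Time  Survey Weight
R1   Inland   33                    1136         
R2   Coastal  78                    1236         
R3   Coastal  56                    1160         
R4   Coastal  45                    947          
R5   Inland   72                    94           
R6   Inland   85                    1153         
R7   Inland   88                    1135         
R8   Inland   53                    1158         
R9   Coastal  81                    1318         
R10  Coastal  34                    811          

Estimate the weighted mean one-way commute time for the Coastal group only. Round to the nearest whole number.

Coastal rows: R2, R3, R4, R9, R10
Weighted sum = 78×1236 + 56×1160 + 45×947 + 81×1318 + 34×811
  = 96408 + 64960 + 42615 + 106758 + 27574 = 338315
Sum of weights = 1236 + 1160 + 947 + 1318 + 811 = 5472
Weighted mean = 338315 / 5472 = 61.826572

62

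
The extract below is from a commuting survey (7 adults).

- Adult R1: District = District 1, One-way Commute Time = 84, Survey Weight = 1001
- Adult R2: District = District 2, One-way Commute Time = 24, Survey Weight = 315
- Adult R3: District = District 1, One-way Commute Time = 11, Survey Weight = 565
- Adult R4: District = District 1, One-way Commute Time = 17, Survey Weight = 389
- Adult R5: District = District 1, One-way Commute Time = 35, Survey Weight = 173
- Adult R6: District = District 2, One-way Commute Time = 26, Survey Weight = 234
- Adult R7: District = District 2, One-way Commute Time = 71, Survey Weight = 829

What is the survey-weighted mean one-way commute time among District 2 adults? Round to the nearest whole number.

53

District 2 rows: R2, R6, R7
Weighted sum = 24×315 + 26×234 + 71×829
  = 7560 + 6084 + 58859 = 72503
Sum of weights = 315 + 234 + 829 = 1378
Weighted mean = 72503 / 1378 = 52.614659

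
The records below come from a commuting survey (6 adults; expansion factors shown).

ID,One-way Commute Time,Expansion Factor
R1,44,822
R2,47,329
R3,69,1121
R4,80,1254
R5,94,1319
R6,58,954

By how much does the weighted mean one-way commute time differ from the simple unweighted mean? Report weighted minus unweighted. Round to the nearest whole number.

5

Unweighted sum = 44 + 47 + 69 + 80 + 94 + 58 = 392
Unweighted mean = 392 / 6 = 65.333333
Weighted sum = 44×822 + 47×329 + 69×1121 + 80×1254 + 94×1319 + 58×954
  = 36168 + 15463 + 77349 + 100320 + 123986 + 55332 = 408618
Sum of weights = 5799
Weighted mean = 408618 / 5799 = 70.463528
Difference (weighted minus unweighted) = 5.1301949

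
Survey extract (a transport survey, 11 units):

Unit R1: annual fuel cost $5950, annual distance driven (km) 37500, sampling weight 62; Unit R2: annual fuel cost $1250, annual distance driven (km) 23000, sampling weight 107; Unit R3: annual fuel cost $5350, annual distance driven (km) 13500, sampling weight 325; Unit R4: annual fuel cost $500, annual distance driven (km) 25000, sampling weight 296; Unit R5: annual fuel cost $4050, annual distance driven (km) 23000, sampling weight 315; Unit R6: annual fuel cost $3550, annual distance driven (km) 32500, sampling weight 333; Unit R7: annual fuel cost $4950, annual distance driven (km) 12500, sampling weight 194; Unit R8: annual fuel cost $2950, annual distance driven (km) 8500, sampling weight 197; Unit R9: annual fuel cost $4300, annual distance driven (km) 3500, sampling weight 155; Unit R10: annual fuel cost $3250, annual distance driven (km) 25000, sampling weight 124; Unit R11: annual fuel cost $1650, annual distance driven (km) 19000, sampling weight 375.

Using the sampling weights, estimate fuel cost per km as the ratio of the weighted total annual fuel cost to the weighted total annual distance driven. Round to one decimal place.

0.2

Σ wᵢ·y = 8077000
Σ wᵢ·x = 37500×62 + 23000×107 + 13500×325 + 25000×296 + 23000×315 + 32500×333 + 12500×194 + 8500×197 + 3500×155 + 25000×124 + 19000×375
  = 2325000 + 2461000 + 4387500 + 7400000 + 7245000 + 10822500 + 2425000 + 1674500 + 542500 + 3100000 + 7125000 = 49508000
Ratio = 8077000 / 49508000 = 0.16314535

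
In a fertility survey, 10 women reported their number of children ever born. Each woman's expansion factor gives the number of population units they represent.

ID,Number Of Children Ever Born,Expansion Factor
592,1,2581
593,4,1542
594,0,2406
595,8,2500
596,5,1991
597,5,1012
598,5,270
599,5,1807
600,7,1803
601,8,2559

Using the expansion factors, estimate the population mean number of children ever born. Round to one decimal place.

4.7

Weighted sum = 87242
Sum of weights = 2581 + 1542 + 2406 + 2500 + 1991 + 1012 + 270 + 1807 + 1803 + 2559 = 18471
Weighted mean = 87242 / 18471 = 4.7231877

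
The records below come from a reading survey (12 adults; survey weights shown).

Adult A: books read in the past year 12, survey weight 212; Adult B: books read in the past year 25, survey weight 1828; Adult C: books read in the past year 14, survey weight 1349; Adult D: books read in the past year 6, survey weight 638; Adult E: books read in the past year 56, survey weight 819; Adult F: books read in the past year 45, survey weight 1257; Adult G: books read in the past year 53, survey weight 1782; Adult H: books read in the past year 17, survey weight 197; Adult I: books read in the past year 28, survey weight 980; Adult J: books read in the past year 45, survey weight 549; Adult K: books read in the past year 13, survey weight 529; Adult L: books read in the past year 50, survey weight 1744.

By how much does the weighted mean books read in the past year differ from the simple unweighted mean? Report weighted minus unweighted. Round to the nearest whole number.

Unweighted sum = 12 + 25 + 14 + 6 + 56 + 45 + 53 + 17 + 28 + 45 + 13 + 50 = 364
Unweighted mean = 364 / 12 = 30.333333
Weighted sum = 12×212 + 25×1828 + 14×1349 + 6×638 + 56×819 + 45×1257 + 53×1782 + 17×197 + 28×980 + 45×549 + 13×529 + 50×1744
  = 2544 + 45700 + 18886 + 3828 + 45864 + 56565 + 94446 + 3349 + 27440 + 24705 + 6877 + 87200 = 417404
Sum of weights = 212 + 1828 + 1349 + 638 + 819 + 1257 + 1782 + 197 + 980 + 549 + 529 + 1744 = 11884
Weighted mean = 417404 / 11884 = 35.123191
Difference (weighted minus unweighted) = 4.7898575

5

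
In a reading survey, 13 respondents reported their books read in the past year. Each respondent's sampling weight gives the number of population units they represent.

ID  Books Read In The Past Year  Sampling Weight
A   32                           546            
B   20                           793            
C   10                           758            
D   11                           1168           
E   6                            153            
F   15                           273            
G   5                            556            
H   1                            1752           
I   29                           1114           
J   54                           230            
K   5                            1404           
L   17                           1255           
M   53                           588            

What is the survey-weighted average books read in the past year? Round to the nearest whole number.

Weighted sum = 167550
Sum of weights = 10590
Weighted mean = 167550 / 10590 = 15.82153

16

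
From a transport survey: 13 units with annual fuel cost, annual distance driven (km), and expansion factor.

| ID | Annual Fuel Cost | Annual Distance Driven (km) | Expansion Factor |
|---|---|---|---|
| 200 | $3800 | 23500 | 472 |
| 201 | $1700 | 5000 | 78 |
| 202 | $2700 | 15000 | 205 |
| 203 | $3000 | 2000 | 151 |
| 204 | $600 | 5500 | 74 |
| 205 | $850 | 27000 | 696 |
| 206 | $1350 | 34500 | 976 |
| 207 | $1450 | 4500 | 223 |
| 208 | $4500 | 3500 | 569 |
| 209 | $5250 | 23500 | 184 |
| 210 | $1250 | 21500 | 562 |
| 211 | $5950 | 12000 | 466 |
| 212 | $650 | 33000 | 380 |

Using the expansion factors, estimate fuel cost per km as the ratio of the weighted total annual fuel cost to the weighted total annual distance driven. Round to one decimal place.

0.1

Σ wᵢ·y = 12458350
Σ wᵢ·x = 105264000
Ratio = 12458350 / 105264000 = 0.11835338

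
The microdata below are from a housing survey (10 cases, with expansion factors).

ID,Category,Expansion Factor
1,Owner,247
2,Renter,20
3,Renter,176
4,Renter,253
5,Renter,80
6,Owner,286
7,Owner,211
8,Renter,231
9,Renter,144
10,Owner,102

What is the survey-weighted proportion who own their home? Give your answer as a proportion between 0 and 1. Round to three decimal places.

0.483

Sum of weights for 'Owner' = 247 + 286 + 211 + 102 = 846
Total weight = 247 + 20 + 176 + 253 + 80 + 286 + 211 + 231 + 144 + 102 = 1750
Weighted proportion = 846 / 1750 = 0.48342857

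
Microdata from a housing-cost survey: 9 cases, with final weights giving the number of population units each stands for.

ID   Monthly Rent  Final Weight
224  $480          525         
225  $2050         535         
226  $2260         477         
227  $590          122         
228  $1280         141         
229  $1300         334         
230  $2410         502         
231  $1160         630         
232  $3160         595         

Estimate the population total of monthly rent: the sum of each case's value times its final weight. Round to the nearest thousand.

6934000

Weighted total = 480×525 + 2050×535 + 2260×477 + 590×122 + 1280×141 + 1300×334 + 2410×502 + 1160×630 + 3160×595
  = 252000 + 1096750 + 1078020 + 71980 + 180480 + 434200 + 1209820 + 730800 + 1880200 = 6934250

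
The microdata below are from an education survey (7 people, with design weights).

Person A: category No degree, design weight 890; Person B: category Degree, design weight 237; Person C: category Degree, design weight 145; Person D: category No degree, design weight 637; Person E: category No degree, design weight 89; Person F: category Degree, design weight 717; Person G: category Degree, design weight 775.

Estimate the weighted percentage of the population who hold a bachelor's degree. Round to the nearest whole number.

54

Sum of weights for 'Degree' = 237 + 145 + 717 + 775 = 1874
Total weight = 3490
Weighted proportion = 1874 / 3490 = 0.53696275 → 53.696275%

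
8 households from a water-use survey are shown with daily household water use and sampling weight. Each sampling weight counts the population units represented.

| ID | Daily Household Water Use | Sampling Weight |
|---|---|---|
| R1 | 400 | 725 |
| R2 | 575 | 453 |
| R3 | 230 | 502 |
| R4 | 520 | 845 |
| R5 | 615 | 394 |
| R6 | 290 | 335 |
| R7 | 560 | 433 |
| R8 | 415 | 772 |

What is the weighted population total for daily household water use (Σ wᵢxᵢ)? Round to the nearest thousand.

2008000

Weighted total = 400×725 + 575×453 + 230×502 + 520×845 + 615×394 + 290×335 + 560×433 + 415×772
  = 2007655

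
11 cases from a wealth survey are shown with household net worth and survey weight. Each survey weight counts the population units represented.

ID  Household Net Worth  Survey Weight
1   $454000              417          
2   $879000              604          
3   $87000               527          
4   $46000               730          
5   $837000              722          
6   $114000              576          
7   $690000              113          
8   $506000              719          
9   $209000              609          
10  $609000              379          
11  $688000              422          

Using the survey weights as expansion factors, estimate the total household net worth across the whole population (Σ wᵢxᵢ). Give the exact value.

2559853000

Weighted total = 454000×417 + 879000×604 + 87000×527 + 46000×730 + 837000×722 + 114000×576 + 690000×113 + 506000×719 + 209000×609 + 609000×379 + 688000×422
  = 189318000 + 530916000 + 45849000 + 33580000 + 604314000 + 65664000 + 77970000 + 363814000 + 127281000 + 230811000 + 290336000 = 2559853000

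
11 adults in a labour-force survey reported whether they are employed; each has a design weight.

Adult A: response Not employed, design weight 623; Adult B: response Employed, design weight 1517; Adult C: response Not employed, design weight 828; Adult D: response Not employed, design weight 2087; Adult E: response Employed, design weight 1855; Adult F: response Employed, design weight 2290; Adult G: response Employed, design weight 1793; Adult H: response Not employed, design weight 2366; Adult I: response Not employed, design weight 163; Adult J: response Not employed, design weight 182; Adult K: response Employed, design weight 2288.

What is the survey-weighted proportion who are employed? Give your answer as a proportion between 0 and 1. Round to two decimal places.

0.61

Sum of weights for 'Employed' = 1517 + 1855 + 2290 + 1793 + 2288 = 9743
Total weight = 623 + 1517 + 828 + 2087 + 1855 + 2290 + 1793 + 2366 + 163 + 182 + 2288 = 15992
Weighted proportion = 9743 / 15992 = 0.60924212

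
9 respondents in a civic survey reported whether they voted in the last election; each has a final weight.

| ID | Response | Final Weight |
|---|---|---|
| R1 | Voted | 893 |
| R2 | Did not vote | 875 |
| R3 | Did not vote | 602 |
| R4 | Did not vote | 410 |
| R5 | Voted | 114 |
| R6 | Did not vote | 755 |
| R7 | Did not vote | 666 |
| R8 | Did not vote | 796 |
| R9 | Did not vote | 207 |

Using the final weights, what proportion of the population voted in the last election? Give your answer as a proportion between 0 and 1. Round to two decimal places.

Sum of weights for 'Voted' = 893 + 114 = 1007
Total weight = 5318
Weighted proportion = 1007 / 5318 = 0.1893569

0.19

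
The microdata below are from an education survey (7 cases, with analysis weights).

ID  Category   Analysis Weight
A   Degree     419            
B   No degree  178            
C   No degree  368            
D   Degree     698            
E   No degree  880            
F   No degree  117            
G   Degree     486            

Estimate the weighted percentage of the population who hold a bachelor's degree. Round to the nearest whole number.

Sum of weights for 'Degree' = 419 + 698 + 486 = 1603
Total weight = 419 + 178 + 368 + 698 + 880 + 117 + 486 = 3146
Weighted proportion = 1603 / 3146 = 0.50953592 → 50.953592%

51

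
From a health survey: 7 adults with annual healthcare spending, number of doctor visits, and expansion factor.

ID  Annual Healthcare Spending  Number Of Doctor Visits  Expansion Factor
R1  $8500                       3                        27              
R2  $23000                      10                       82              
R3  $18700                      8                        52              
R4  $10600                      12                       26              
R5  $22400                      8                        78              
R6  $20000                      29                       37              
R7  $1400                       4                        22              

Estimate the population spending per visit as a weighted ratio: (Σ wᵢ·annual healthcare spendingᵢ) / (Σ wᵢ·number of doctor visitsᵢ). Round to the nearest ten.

1720

Σ wᵢ·y = 8500×27 + 23000×82 + 18700×52 + 10600×26 + 22400×78 + 20000×37 + 1400×22
  = 5881500
Σ wᵢ·x = 3×27 + 10×82 + 8×52 + 12×26 + 8×78 + 29×37 + 4×22
  = 81 + 820 + 416 + 312 + 624 + 1073 + 88 = 3414
Ratio = 5881500 / 3414 = 1722.7592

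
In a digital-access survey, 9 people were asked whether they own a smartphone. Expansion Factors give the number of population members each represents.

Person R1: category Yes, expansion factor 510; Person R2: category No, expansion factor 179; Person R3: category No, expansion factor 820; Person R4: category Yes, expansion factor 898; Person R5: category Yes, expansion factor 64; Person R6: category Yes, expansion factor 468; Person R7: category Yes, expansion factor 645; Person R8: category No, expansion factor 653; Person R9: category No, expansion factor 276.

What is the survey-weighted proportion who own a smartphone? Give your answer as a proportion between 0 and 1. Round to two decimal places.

0.57

Sum of weights for 'Yes' = 510 + 898 + 64 + 468 + 645 = 2585
Total weight = 510 + 179 + 820 + 898 + 64 + 468 + 645 + 653 + 276 = 4513
Weighted proportion = 2585 / 4513 = 0.57278972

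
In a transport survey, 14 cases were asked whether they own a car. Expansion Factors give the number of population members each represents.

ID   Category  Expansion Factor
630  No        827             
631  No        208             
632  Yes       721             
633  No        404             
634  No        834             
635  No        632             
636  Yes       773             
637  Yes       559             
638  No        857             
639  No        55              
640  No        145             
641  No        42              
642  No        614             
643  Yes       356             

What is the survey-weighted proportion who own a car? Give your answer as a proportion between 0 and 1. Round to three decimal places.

0.343

Sum of weights for 'Yes' = 721 + 773 + 559 + 356 = 2409
Total weight = 7027
Weighted proportion = 2409 / 7027 = 0.34282055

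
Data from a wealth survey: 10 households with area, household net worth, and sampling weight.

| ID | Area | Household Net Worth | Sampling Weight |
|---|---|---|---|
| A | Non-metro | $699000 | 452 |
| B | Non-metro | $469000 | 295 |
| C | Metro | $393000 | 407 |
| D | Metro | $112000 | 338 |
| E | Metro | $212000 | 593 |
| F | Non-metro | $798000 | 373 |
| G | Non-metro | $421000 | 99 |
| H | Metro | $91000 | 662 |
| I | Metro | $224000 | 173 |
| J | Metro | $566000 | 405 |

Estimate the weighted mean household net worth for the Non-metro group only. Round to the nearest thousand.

651000

Non-metro rows: A, B, F, G
Weighted sum = 793636000
Sum of weights = 452 + 295 + 373 + 99 = 1219
Weighted mean = 793636000 / 1219 = 651054.96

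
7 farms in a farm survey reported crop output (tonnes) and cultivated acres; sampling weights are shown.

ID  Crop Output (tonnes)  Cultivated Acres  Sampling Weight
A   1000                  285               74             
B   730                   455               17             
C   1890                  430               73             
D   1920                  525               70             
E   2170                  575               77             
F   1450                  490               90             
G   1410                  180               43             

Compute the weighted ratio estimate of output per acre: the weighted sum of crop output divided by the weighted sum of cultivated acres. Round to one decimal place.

Σ wᵢ·y = 1000×74 + 730×17 + 1890×73 + 1920×70 + 2170×77 + 1450×90 + 1410×43
  = 74000 + 12410 + 137970 + 134400 + 167090 + 130500 + 60630 = 717000
Σ wᵢ·x = 193080
Ratio = 717000 / 193080 = 3.7134866

3.7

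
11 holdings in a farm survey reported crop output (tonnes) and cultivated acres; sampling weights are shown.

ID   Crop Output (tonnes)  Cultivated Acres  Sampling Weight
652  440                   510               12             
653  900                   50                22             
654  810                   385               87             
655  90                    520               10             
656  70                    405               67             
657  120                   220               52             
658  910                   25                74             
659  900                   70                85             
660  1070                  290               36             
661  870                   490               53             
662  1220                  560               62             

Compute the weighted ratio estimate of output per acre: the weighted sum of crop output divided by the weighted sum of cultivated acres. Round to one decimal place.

2.5

Σ wᵢ·y = 440×12 + 900×22 + 810×87 + 90×10 + 70×67 + 120×52 + 910×74 + 900×85 + 1070×36 + 870×53 + 1220×62
  = 5280 + 19800 + 70470 + 900 + 4690 + 6240 + 67340 + 76500 + 38520 + 46110 + 75640 = 411490
Σ wᵢ·x = 510×12 + 50×22 + 385×87 + 520×10 + 405×67 + 220×52 + 25×74 + 70×85 + 290×36 + 490×53 + 560×62
  = 163420
Ratio = 411490 / 163420 = 2.5179905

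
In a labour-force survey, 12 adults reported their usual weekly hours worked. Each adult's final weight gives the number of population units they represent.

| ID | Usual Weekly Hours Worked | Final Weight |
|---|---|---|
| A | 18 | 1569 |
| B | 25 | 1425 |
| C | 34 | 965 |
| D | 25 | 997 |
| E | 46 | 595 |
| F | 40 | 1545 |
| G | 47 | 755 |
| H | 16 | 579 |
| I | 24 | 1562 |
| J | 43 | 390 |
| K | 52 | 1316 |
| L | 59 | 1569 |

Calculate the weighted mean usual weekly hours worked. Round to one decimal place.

Weighted sum = 18×1569 + 25×1425 + 34×965 + 25×997 + 46×595 + 40×1545 + 47×755 + 16×579 + 24×1562 + 43×390 + 52×1316 + 59×1569
  = 28242 + 35625 + 32810 + 24925 + 27370 + 61800 + 35485 + 9264 + 37488 + 16770 + 68432 + 92571 = 470782
Sum of weights = 13267
Weighted mean = 470782 / 13267 = 35.485189

35.5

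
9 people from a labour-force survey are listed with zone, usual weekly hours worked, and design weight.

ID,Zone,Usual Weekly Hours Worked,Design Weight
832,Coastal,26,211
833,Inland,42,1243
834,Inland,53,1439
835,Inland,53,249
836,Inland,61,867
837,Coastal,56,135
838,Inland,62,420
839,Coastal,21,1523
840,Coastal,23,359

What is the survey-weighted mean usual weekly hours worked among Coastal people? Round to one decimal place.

Coastal rows: 832, 837, 839, 840
Weighted sum = 26×211 + 56×135 + 21×1523 + 23×359
  = 5486 + 7560 + 31983 + 8257 = 53286
Sum of weights = 211 + 135 + 1523 + 359 = 2228
Weighted mean = 53286 / 2228 = 23.916517

23.9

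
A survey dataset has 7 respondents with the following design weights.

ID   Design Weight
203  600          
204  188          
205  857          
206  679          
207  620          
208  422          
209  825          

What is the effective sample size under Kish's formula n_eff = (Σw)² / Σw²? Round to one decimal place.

Σ wᵢ = 600 + 188 + 857 + 679 + 620 + 422 + 825 = 4191
Σ wᵢ² = 360000 + 35344 + 734449 + 461041 + 384400 + 178084 + 680625 = 2833943
n_eff = 4191² / 2833943 = 17564481 / 2833943 = 6.1978949

6.2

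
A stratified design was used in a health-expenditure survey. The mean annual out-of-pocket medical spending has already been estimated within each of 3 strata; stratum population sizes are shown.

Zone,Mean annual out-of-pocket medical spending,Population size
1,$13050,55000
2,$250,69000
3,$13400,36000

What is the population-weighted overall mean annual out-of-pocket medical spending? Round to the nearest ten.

Σ Nₕ·x̄ₕ = 13050×55000 + 250×69000 + 13400×36000
  = 717750000 + 17250000 + 482400000 = 1217400000
Σ Nₕ = 55000 + 69000 + 36000 = 160000
Overall mean = 1217400000 / 160000 = 7608.75

7610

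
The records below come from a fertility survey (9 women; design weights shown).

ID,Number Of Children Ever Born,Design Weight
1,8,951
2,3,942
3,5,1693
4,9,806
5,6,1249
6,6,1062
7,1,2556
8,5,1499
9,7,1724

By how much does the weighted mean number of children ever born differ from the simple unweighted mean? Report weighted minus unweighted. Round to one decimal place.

-0.6

Unweighted sum = 8 + 3 + 5 + 9 + 6 + 6 + 1 + 5 + 7 = 50
Unweighted mean = 50 / 9 = 5.5555556
Weighted sum = 8×951 + 3×942 + 5×1693 + 9×806 + 6×1249 + 6×1062 + 1×2556 + 5×1499 + 7×1724
  = 7608 + 2826 + 8465 + 7254 + 7494 + 6372 + 2556 + 7495 + 12068 = 62138
Sum of weights = 951 + 942 + 1693 + 806 + 1249 + 1062 + 2556 + 1499 + 1724 = 12482
Weighted mean = 62138 / 12482 = 4.9782086
Difference (weighted minus unweighted) = -0.57734694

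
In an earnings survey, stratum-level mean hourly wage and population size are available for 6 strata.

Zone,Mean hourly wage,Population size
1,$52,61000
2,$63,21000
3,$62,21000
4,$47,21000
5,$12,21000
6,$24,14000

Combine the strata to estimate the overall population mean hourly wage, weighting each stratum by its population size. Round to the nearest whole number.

Σ Nₕ·x̄ₕ = 52×61000 + 63×21000 + 62×21000 + 47×21000 + 12×21000 + 24×14000
  = 3172000 + 1323000 + 1302000 + 987000 + 252000 + 336000 = 7372000
Σ Nₕ = 61000 + 21000 + 21000 + 21000 + 21000 + 14000 = 159000
Overall mean = 7372000 / 159000 = 46.36478

46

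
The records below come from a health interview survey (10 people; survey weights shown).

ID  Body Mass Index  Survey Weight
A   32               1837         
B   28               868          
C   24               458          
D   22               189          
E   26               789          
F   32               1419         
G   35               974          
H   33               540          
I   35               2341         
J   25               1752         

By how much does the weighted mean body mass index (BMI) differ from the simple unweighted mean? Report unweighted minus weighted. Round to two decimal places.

Unweighted sum = 292
Unweighted mean = 292 / 10 = 29.2
Weighted sum = 32×1837 + 28×868 + 24×458 + 22×189 + 26×789 + 32×1419 + 35×974 + 33×540 + 35×2341 + 25×1752
  = 58784 + 24304 + 10992 + 4158 + 20514 + 45408 + 34090 + 17820 + 81935 + 43800 = 341805
Sum of weights = 1837 + 868 + 458 + 189 + 789 + 1419 + 974 + 540 + 2341 + 1752 = 11167
Weighted mean = 341805 / 11167 = 30.608489
Difference (unweighted minus weighted) = -1.4084893

-1.41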